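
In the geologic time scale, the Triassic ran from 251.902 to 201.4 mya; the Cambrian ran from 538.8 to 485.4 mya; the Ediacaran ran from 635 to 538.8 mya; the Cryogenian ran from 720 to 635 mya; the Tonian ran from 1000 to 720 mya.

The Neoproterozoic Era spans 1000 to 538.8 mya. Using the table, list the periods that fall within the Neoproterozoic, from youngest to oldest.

Ediacaran, Cryogenian, Tonian

Periods with both bounds inside 1000–538.8 Ma: Ediacaran (635–538.8), Cryogenian (720–635), Tonian (1000–720).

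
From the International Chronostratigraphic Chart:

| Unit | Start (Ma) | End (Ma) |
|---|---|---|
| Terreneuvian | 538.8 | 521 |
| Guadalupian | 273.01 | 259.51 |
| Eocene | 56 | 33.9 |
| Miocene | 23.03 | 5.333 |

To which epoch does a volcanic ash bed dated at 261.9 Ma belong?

Guadalupian

261.9 Ma lies between 273.01 and 259.51 Ma, so it falls in the Guadalupian.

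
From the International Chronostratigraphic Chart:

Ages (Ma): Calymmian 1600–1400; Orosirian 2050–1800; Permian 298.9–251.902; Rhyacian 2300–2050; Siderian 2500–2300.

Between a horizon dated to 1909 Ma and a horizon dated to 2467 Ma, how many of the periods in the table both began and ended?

1

2467 Ma sits inside the Siderian (2500–2300) and 1909 Ma inside the Orosirian (2050–1800); neither of those is wholly between the two dates.
The listed periods lying completely between them are Rhyacian — 1 in all.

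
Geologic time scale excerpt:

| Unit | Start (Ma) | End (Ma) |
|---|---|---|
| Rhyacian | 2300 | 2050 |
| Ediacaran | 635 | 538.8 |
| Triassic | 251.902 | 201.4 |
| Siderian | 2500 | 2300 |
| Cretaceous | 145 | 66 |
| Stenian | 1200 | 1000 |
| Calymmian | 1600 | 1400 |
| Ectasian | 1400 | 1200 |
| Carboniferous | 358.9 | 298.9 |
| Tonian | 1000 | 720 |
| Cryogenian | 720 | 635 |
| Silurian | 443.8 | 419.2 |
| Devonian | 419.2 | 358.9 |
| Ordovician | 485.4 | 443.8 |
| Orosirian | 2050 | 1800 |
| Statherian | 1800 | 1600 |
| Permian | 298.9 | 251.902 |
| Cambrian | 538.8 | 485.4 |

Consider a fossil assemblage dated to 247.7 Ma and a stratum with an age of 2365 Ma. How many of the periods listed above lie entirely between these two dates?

2365 Ma sits inside the Siderian (2500–2300) and 247.7 Ma inside the Triassic (251.902–201.4); neither of those is wholly between the two dates.
The listed periods lying completely between them are Rhyacian, Orosirian, Statherian, Calymmian, Ectasian, Stenian, Tonian, Cryogenian, Ediacaran, Cambrian, Ordovician, Silurian, Devonian, Carboniferous, Permian — 15 in all.

15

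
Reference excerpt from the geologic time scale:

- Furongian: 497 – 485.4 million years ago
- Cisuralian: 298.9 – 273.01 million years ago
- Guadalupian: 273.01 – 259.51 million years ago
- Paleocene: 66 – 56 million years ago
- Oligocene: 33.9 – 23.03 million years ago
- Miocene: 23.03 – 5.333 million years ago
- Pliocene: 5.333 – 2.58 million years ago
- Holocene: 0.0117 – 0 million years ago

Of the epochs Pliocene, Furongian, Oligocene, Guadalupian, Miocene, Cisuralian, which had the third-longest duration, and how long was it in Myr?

Start − end for each: Pliocene 5.333 − 2.58 = 2.753; Furongian 497 − 485.4 = 11.6; Oligocene 33.9 − 23.03 = 10.87; Guadalupian 273.01 − 259.51 = 13.5; Miocene 23.03 − 5.333 = 17.697; Cisuralian 298.9 − 273.01 = 25.89.
Ranking these from longest: Cisuralian > Miocene > Guadalupian > Furongian > Oligocene > Pliocene.
Position 3 in that ranking is Guadalupian, which lasted 13.5 Myr.

Guadalupian, 13.5 million years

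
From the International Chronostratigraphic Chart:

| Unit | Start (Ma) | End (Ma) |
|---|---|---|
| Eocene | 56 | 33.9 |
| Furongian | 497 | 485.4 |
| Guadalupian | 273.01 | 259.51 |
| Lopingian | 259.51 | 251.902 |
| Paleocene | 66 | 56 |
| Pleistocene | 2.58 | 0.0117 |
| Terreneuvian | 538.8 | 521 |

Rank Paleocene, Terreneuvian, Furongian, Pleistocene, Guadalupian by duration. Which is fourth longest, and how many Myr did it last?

Paleocene, 10 million years

Durations: Paleocene 10; Terreneuvian 17.8; Furongian 11.6; Pleistocene 2.5683; Guadalupian 13.5 Myr.
Sorted longest-first: Terreneuvian (17.8), Guadalupian (13.5), Furongian (11.6), Paleocene (10), Pleistocene (2.5683).
The fourth longest is Paleocene at 10 Myr.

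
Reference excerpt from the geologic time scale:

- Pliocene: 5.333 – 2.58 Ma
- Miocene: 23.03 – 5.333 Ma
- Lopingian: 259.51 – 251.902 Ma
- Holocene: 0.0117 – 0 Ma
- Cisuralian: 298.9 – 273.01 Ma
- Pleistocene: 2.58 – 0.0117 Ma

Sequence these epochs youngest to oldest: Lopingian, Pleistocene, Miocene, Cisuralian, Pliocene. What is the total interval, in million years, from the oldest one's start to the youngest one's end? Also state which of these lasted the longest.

Pleistocene, Pliocene, Miocene, Lopingian, Cisuralian; total span 298.8883 Myr; longest is Cisuralian

Start ages (Ma): Cisuralian 298.9, Lopingian 259.51, Miocene 23.03, Pliocene 5.333, Pleistocene 2.58.
Ordered youngest to oldest: Pleistocene, Pliocene, Miocene, Lopingian, Cisuralian.
Span = 298.9 − 0.0117 = 298.8883 Myr.
Durations: Pleistocene 2.5683, Miocene 17.697, Lopingian 7.608, Cisuralian 25.89, Pliocene 2.753 → longest is Cisuralian (25.89 Myr).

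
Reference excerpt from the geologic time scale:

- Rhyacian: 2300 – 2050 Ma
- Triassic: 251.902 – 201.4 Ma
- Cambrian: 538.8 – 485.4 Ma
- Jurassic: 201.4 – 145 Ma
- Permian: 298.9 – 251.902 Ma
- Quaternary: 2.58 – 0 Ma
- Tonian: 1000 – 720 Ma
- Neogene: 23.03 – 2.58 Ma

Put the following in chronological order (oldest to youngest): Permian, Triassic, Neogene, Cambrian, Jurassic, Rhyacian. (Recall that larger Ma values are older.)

Rhyacian, Cambrian, Permian, Triassic, Jurassic, Neogene

The oldest of these is Rhyacian (starts 2300 Ma) and the youngest is Neogene (ends 2.58 Ma).
In between, by decreasing start age: Cambrian (538.8), Permian (298.9), Triassic (251.902), Jurassic (201.4).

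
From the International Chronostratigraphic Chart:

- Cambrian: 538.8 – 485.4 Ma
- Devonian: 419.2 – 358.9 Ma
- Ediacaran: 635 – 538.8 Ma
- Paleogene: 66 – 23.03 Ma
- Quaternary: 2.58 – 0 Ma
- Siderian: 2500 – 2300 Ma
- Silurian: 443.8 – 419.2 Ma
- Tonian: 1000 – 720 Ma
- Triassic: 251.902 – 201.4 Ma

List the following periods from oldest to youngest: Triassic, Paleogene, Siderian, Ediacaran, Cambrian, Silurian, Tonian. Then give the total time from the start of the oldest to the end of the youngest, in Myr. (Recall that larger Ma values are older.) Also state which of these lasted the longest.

From the excerpt: Triassic 251.902–201.4; Paleogene 66–23.03; Siderian 2500–2300; Ediacaran 635–538.8; Cambrian 538.8–485.4; Silurian 443.8–419.2; Tonian 1000–720 (Ma).
Larger Ma is earlier, so the oldest is Siderian and the youngest is Paleogene; oldest to youngest: Siderian, Tonian, Ediacaran, Cambrian, Silurian, Triassic, Paleogene.
Oldest start 2500 minus youngest end 23.03 gives 2476.97 Myr overall.
Individual lengths (start − end): Silurian 24.6; Triassic 50.502; Cambrian 53.4; Siderian 200; Tonian 280; Paleogene 42.97; Ediacaran 96.2. The largest is Tonian at 280 Myr.

Siderian, Tonian, Ediacaran, Cambrian, Silurian, Triassic, Paleogene; total span 2476.97 Myr; longest is Tonian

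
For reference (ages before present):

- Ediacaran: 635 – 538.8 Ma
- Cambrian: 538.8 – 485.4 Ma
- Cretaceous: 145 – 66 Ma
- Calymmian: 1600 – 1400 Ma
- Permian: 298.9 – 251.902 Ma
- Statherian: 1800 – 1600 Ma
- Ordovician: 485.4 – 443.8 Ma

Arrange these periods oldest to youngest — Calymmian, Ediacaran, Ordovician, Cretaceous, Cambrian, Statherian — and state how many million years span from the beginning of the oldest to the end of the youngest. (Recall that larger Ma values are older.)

Statherian, Calymmian, Ediacaran, Cambrian, Ordovician, Cretaceous; total span 1734 Myr

Start ages (Ma): Statherian 1800, Calymmian 1600, Ediacaran 635, Cambrian 538.8, Ordovician 485.4, Cretaceous 145.
Ordered oldest to youngest: Statherian, Calymmian, Ediacaran, Cambrian, Ordovician, Cretaceous.
Span = 1800 − 66 = 1734 Myr.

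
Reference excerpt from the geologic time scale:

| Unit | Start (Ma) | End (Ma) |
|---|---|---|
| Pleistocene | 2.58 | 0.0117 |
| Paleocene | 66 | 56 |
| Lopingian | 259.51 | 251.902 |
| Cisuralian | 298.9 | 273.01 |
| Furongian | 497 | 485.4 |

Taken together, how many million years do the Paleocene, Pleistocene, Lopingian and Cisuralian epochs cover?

46.0663 million years

Each duration: Paleocene = 10; Pleistocene = 2.5683; Lopingian = 7.608; Cisuralian = 25.89.
Sum: 10 + 2.5683 + 7.608 + 25.89 = 46.0663 Myr.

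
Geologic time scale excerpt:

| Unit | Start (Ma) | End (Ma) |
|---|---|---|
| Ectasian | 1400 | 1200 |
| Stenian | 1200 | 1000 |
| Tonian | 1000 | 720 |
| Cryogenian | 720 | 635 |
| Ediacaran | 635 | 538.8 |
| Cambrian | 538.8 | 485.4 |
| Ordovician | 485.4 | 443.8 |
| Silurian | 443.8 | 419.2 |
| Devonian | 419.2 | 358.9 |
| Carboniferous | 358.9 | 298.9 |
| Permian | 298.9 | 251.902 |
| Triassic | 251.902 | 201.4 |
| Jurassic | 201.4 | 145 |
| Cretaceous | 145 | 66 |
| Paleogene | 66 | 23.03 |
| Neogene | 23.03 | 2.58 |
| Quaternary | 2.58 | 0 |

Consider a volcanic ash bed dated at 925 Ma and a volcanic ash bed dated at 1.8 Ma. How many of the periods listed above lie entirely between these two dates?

13

925 Ma sits inside the Tonian (1000–720) and 1.8 Ma inside the Quaternary (2.58–0); neither of those is wholly between the two dates.
The listed periods lying completely between them are Cryogenian, Ediacaran, Cambrian, Ordovician, Silurian, Devonian, Carboniferous, Permian, Triassic, Jurassic, Cretaceous, Paleogene, Neogene — 13 in all.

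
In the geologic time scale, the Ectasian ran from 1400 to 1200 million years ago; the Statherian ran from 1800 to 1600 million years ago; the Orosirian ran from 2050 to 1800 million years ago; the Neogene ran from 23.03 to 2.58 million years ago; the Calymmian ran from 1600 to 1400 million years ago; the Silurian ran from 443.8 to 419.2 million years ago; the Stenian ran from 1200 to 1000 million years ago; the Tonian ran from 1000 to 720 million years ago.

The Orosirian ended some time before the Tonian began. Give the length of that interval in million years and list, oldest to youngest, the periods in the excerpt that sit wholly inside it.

800 million years; Statherian, Calymmian, Ectasian, Stenian

End of Orosirian = 1800 Ma; start of Tonian = 1000 Ma.
Gap = 1800 − 1000 = 800 Myr.
Periods wholly inside 1800–1000 Ma: Statherian (1800–1600), Calymmian (1600–1400), Ectasian (1400–1200), Stenian (1200–1000).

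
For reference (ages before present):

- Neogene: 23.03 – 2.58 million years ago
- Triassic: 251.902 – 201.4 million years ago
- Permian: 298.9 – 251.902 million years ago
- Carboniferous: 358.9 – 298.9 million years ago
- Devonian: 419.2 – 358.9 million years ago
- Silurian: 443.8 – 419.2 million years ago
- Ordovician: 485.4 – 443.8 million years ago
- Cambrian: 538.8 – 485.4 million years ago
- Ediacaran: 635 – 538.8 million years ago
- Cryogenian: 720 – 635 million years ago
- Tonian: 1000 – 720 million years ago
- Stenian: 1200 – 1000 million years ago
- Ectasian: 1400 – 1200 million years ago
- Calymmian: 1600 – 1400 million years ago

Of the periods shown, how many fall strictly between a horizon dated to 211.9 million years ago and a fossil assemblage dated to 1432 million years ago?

11

1432 Ma sits inside the Calymmian (1600–1400) and 211.9 Ma inside the Triassic (251.902–201.4); neither of those is wholly between the two dates.
The listed periods lying completely between them are Ectasian, Stenian, Tonian, Cryogenian, Ediacaran, Cambrian, Ordovician, Silurian, Devonian, Carboniferous, Permian — 11 in all.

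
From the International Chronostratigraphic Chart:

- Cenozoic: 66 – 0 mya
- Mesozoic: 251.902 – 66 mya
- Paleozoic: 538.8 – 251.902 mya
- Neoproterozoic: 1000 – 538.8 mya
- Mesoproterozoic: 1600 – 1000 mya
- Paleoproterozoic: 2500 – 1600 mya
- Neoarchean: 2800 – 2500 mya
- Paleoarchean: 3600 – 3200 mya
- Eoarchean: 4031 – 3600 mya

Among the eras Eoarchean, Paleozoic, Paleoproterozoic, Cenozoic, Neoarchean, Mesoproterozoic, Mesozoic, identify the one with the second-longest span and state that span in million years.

Mesoproterozoic, 600 million years

Durations: Eoarchean 431; Paleozoic 286.898; Paleoproterozoic 900; Cenozoic 66; Neoarchean 300; Mesoproterozoic 600; Mesozoic 185.902 Myr.
Sorted longest-first: Paleoproterozoic (900), Mesoproterozoic (600), Eoarchean (431), Neoarchean (300), Paleozoic (286.898), Mesozoic (185.902), Cenozoic (66).
The second longest is Mesoproterozoic at 600 Myr.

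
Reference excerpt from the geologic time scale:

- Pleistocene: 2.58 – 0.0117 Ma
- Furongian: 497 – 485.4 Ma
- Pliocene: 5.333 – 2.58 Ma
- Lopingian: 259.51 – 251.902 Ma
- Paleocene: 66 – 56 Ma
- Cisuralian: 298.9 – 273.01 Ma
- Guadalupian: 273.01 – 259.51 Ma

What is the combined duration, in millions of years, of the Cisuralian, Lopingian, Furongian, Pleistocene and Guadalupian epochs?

61.1663 million years

Each duration: Cisuralian = 25.89; Lopingian = 7.608; Furongian = 11.6; Pleistocene = 2.5683; Guadalupian = 13.5.
Sum: 25.89 + 7.608 + 11.6 + 2.5683 + 13.5 = 61.1663 Myr.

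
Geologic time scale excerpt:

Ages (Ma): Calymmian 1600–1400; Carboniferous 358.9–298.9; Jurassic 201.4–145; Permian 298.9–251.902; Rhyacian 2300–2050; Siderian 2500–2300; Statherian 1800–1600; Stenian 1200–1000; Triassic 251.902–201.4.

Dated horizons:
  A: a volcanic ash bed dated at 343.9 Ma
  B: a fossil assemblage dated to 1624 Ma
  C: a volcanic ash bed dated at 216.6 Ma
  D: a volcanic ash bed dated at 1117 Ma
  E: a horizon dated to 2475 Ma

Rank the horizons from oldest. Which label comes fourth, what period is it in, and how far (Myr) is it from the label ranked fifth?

A, in the Carboniferous; 127.3 million years to C

Sorted oldest-first by Ma: E (2475), B (1624), D (1117), A (343.9), C (216.6).
The fourth oldest is A at 343.9 Ma, which lies in 358.9–298.9 Ma: the Carboniferous.
The fifth oldest is C at 216.6 Ma; separation = |343.9 − 216.6| = 127.3 Myr.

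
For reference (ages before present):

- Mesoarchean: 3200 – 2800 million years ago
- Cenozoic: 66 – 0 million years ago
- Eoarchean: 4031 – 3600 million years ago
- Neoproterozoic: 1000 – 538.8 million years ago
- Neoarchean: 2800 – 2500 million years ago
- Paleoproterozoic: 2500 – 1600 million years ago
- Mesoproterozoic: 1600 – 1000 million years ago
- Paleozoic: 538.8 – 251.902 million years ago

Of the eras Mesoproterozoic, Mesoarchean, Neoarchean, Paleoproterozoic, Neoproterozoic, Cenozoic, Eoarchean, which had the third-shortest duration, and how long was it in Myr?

Mesoarchean, 400 million years

Durations: Mesoproterozoic 600; Mesoarchean 400; Neoarchean 300; Paleoproterozoic 900; Neoproterozoic 461.2; Cenozoic 66; Eoarchean 431 Myr.
Sorted shortest-first: Cenozoic (66), Neoarchean (300), Mesoarchean (400), Eoarchean (431), Neoproterozoic (461.2), Mesoproterozoic (600), Paleoproterozoic (900).
The third shortest is Mesoarchean at 400 Myr.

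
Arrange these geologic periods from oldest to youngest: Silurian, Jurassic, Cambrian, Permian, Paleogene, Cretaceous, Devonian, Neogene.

Group by era (each group listed oldest first) — Paleozoic: Cambrian, Silurian, Devonian, Permian; Mesozoic: Jurassic, Cretaceous; Cenozoic: Paleogene, Neogene. The eras run Paleozoic → Mesozoic → Cenozoic. Concatenating the groups in that era order gives oldest to youngest directly.

Cambrian → Silurian → Devonian → Permian → Jurassic → Cretaceous → Paleogene → Neogene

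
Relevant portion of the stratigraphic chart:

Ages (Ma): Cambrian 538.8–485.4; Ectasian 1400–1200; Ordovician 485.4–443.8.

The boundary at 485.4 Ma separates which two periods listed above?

The Cambrian ends at 485.4 Ma and the Ordovician begins at 485.4 Ma, so they share that boundary.

Cambrian and Ordovician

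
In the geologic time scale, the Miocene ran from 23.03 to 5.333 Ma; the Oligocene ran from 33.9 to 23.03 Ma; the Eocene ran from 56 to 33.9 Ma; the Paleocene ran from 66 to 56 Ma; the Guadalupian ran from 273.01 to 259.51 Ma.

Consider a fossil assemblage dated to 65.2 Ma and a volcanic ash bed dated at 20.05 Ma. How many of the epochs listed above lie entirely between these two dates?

65.2 Ma sits inside the Paleocene (66–56) and 20.05 Ma inside the Miocene (23.03–5.333); neither of those is wholly between the two dates.
The listed epochs lying completely between them are Eocene, Oligocene — 2 in all.

2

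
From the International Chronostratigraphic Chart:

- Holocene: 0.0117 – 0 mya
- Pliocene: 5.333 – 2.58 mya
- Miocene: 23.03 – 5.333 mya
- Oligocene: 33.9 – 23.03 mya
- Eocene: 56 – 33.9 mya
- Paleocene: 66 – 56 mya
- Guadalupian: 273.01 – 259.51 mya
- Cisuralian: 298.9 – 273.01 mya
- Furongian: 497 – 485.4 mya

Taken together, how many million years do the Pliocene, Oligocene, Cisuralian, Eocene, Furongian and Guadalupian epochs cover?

Each duration: Pliocene = 2.753; Oligocene = 10.87; Cisuralian = 25.89; Eocene = 22.1; Furongian = 11.6; Guadalupian = 13.5.
Sum: 2.753 + 10.87 + 25.89 + 22.1 + 11.6 + 13.5 = 86.713 Myr.

86.713 million years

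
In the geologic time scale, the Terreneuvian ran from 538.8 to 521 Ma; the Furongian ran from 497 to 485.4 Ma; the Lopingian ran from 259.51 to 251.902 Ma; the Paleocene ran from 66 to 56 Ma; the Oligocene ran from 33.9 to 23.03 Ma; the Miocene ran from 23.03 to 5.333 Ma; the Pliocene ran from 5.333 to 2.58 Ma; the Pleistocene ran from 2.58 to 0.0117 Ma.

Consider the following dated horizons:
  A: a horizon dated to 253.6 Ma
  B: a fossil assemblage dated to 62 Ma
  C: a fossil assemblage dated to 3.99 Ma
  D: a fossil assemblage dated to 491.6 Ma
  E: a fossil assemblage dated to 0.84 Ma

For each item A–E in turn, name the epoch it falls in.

A — Lopingian; B — Paleocene; C — Pliocene; D — Furongian; E — Pleistocene

A: 253.6 Ma lies in 259.51–251.902 Ma, so Lopingian.
B: 62 Ma lies in 66–56 Ma, so Paleocene.
C: 3.99 Ma lies in 5.333–2.58 Ma, so Pliocene.
D: 491.6 Ma lies in 497–485.4 Ma, so Furongian.
E: 0.84 Ma lies in 2.58–0.0117 Ma, so Pleistocene.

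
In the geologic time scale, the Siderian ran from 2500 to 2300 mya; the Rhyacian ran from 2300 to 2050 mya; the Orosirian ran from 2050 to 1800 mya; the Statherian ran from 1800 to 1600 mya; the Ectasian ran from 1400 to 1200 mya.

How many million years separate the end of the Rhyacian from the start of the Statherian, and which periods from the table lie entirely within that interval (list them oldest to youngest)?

250 million years; Orosirian

The Rhyacian closes at 2050 Ma and the Statherian opens at 1800 Ma, so the interval is 2050 − 1800 = 250 Myr.
A period fits inside if it starts at or after 2050 Ma and ends at or before 1800 Ma; oldest first that gives Orosirian.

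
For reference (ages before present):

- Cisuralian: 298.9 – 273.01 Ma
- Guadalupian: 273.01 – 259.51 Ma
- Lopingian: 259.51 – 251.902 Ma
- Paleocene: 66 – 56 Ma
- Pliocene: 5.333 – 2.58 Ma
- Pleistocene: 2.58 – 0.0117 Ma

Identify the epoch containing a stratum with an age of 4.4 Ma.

Pliocene

4.4 Ma lies between 5.333 and 2.58 Ma, so it falls in the Pliocene.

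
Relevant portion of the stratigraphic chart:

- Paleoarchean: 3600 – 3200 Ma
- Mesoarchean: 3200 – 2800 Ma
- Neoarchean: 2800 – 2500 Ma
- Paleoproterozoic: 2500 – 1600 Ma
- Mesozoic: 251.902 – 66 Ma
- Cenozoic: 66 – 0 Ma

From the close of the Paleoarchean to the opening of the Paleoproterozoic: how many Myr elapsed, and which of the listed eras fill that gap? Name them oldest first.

700 million years; Mesoarchean, Neoarchean

End of Paleoarchean = 3200 Ma; start of Paleoproterozoic = 2500 Ma.
Gap = 3200 − 2500 = 700 Myr.
Eras wholly inside 3200–2500 Ma: Mesoarchean (3200–2800), Neoarchean (2800–2500).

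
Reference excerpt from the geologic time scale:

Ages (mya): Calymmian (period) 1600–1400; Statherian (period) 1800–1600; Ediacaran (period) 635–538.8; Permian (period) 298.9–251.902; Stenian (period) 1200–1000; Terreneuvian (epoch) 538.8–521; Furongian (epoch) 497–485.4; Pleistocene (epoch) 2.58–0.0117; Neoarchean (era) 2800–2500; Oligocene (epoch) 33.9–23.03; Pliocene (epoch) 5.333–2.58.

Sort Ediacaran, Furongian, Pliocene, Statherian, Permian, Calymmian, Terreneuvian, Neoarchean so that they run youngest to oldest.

Pliocene, then Permian, then Furongian, then Terreneuvian, then Ediacaran, then Calymmian, then Statherian, then Neoarchean

Read off each span (Ma): Ediacaran 635–538.8; Furongian 497–485.4; Pliocene 5.333–2.58; Statherian 1800–1600; Permian 298.9–251.902; Calymmian 1600–1400; Terreneuvian 538.8–521; Neoarchean 2800–2500.
Larger Ma is older, so oldest→youngest is Neoarchean, Statherian, Calymmian, Ediacaran, Terreneuvian, Furongian, Permian, Pliocene; reverse it for youngest→oldest.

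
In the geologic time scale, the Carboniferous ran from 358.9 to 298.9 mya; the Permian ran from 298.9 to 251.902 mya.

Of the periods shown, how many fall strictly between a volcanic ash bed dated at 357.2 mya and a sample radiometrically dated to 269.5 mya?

The older date is 357.2 Ma and the younger is 269.5 Ma.
No period both begins after 357.2 Ma and ends before 269.5 Ma, so the count is 0.

0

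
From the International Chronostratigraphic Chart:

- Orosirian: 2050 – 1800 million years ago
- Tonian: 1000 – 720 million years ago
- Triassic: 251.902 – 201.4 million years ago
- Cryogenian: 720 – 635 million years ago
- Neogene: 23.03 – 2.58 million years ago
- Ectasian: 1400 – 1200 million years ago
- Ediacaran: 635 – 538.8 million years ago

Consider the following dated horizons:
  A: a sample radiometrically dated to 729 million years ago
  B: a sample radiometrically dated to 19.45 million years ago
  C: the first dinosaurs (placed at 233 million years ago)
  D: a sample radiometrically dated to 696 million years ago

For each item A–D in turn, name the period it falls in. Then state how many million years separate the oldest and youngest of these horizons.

A — Tonian; B — Neogene; C — Triassic; D — Cryogenian; span 709.55 million years

A: 729 Ma lies in 1000–720 Ma, so Tonian.
B: 19.45 Ma lies in 23.03–2.58 Ma, so Neogene.
C: 233 Ma lies in 251.902–201.4 Ma, so Triassic.
D: 696 Ma lies in 720–635 Ma, so Cryogenian.
Oldest = 729 Ma, youngest = 19.45 Ma → span 709.55 Myr.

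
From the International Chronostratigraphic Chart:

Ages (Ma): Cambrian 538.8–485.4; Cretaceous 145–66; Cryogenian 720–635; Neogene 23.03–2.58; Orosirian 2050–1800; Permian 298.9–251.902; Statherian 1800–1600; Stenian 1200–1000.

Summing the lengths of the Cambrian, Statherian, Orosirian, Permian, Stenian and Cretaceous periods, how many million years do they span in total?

829.398 million years

Duration is start − end for each: (538.8 − 485.4) + (1800 − 1600) + (2050 − 1800) + (298.9 − 251.902) + (1200 − 1000) + (145 − 66).
That is 53.4 + 200 + 250 + 46.998 + 200 + 79, which totals 829.398 million years.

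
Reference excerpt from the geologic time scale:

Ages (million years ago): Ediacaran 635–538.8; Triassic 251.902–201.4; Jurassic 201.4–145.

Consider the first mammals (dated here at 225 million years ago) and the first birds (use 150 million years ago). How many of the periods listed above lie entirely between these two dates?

The older date is 225 Ma and the younger is 150 Ma.
No period both begins after 225 Ma and ends before 150 Ma, so the count is 0.

0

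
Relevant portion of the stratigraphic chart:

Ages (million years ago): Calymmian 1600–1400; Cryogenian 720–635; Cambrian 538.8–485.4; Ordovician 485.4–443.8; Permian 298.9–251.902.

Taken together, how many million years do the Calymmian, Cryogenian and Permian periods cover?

Each duration: Calymmian = 200; Cryogenian = 85; Permian = 46.998.
Sum: 200 + 85 + 46.998 = 331.998 Myr.

331.998 million years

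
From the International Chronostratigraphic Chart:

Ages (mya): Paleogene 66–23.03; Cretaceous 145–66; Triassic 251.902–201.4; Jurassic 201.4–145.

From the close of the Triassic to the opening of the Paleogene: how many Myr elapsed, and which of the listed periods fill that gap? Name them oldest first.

135.4 million years; Jurassic, Cretaceous

The Triassic closes at 201.4 Ma and the Paleogene opens at 66 Ma, so the interval is 201.4 − 66 = 135.4 Myr.
A period fits inside if it starts at or after 201.4 Ma and ends at or before 66 Ma; oldest first that gives Jurassic, Cretaceous.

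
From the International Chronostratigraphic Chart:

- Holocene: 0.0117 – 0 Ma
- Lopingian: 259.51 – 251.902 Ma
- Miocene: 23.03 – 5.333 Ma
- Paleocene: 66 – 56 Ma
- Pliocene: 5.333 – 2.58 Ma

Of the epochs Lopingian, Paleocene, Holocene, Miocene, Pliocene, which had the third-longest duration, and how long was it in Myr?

Start − end for each: Lopingian 259.51 − 251.902 = 7.608; Paleocene 66 − 56 = 10; Holocene 0.0117 − 0 = 0.0117; Miocene 23.03 − 5.333 = 17.697; Pliocene 5.333 − 2.58 = 2.753.
Ranking these from longest: Miocene > Paleocene > Lopingian > Pliocene > Holocene.
Position 3 in that ranking is Lopingian, which lasted 7.608 Myr.

Lopingian, 7.608 million years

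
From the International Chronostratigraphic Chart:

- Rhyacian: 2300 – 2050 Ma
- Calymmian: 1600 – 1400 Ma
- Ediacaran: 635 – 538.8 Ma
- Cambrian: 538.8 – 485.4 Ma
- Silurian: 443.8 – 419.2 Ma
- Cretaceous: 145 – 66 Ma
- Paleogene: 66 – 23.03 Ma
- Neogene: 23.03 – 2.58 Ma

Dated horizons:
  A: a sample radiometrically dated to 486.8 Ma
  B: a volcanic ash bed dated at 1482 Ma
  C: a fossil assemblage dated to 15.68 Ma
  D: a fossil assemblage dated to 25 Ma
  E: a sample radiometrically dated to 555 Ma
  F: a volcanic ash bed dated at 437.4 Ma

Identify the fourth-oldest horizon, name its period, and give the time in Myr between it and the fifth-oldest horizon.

F, in the Silurian; 412.4 million years to D

Larger Ma means older, so oldest first: B 1482 > E 555 > A 486.8 > F 437.4 > D 25 > C 15.68.
Counting 4 along gives F (437.4 Ma); the excerpt puts that inside the Silurian, 443.8–419.2 Ma.
Next in line is D (25 Ma), and 437.4 − 25 = 412.4 Myr.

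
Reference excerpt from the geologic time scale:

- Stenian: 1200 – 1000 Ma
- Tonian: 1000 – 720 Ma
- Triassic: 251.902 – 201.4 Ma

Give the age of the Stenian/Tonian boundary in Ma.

1000 Ma

The Stenian ends and the Tonian begins at 1000 Ma.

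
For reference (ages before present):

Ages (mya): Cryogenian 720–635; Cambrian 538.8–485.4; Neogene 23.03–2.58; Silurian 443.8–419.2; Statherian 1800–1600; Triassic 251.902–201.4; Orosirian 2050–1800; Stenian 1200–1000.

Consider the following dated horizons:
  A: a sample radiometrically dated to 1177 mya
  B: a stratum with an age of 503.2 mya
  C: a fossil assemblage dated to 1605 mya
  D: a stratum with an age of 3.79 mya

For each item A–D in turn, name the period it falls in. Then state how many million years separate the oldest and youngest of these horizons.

A: 1177 Ma lies in 1200–1000 Ma, so Stenian.
B: 503.2 Ma lies in 538.8–485.4 Ma, so Cambrian.
C: 1605 Ma lies in 1800–1600 Ma, so Statherian.
D: 3.79 Ma lies in 23.03–2.58 Ma, so Neogene.
Oldest = 1605 Ma, youngest = 3.79 Ma → span 1601.21 Myr.

A — Stenian; B — Cambrian; C — Statherian; D — Neogene; span 1601.21 million years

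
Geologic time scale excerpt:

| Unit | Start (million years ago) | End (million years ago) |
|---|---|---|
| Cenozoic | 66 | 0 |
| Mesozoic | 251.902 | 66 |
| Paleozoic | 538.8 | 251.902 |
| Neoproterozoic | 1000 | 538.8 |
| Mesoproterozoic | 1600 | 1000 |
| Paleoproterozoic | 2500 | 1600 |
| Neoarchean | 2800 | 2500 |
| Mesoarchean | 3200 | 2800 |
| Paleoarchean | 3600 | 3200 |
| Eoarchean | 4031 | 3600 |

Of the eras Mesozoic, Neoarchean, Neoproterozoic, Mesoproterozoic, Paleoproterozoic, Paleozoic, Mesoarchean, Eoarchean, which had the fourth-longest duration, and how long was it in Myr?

Start − end for each: Mesozoic 251.902 − 66 = 185.902; Neoarchean 2800 − 2500 = 300; Neoproterozoic 1000 − 538.8 = 461.2; Mesoproterozoic 1600 − 1000 = 600; Paleoproterozoic 2500 − 1600 = 900; Paleozoic 538.8 − 251.902 = 286.898; Mesoarchean 3200 − 2800 = 400; Eoarchean 4031 − 3600 = 431.
Ranking these from longest: Paleoproterozoic > Mesoproterozoic > Neoproterozoic > Eoarchean > Mesoarchean > Neoarchean > Paleozoic > Mesozoic.
Position 4 in that ranking is Eoarchean, which lasted 431 Myr.

Eoarchean, 431 million years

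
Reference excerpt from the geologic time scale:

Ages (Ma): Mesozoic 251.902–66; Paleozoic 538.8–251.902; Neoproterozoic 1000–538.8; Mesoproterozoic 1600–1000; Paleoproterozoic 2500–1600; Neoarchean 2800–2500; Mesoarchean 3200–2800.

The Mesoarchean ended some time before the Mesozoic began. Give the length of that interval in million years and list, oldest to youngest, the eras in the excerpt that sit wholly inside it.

2548.098 million years; Neoarchean, Paleoproterozoic, Mesoproterozoic, Neoproterozoic, Paleozoic

The Mesoarchean closes at 2800 Ma and the Mesozoic opens at 251.902 Ma, so the interval is 2800 − 251.902 = 2548.098 Myr.
An era fits inside if it starts at or after 2800 Ma and ends at or before 251.902 Ma; oldest first that gives Neoarchean, Paleoproterozoic, Mesoproterozoic, Neoproterozoic, Paleozoic.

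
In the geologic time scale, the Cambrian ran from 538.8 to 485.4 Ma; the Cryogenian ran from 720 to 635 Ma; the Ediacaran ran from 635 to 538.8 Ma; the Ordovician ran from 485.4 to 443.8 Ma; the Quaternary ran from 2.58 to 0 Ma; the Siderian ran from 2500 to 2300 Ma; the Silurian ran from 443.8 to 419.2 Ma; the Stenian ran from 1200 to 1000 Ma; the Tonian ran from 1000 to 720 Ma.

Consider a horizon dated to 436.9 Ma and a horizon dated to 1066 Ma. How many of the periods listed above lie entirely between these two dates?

5

The older date is 1066 Ma and the younger is 436.9 Ma.
Periods with start < 1066 and end > 436.9 Ma: Tonian (1000–720), Cryogenian (720–635), Ediacaran (635–538.8), Cambrian (538.8–485.4), Ordovician (485.4–443.8).
That is 5 complete periods.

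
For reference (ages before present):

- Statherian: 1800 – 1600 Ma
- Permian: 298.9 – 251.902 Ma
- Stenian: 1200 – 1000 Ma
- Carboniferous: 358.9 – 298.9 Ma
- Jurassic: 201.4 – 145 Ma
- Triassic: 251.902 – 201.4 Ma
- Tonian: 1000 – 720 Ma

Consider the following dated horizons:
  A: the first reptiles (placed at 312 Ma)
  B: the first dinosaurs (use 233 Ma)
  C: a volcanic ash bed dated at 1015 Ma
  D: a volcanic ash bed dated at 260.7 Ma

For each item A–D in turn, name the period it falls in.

A — Carboniferous; B — Triassic; C — Stenian; D — Permian

A: 312 Ma lies in 358.9–298.9 Ma, so Carboniferous.
B: 233 Ma lies in 251.902–201.4 Ma, so Triassic.
C: 1015 Ma lies in 1200–1000 Ma, so Stenian.
D: 260.7 Ma lies in 298.9–251.902 Ma, so Permian.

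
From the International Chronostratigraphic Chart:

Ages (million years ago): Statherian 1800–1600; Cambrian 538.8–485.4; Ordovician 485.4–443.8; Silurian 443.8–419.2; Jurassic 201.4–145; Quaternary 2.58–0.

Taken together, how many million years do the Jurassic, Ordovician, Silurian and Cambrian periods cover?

176 million years

Duration is start − end for each: (201.4 − 145) + (485.4 − 443.8) + (443.8 − 419.2) + (538.8 − 485.4).
That is 56.4 + 41.6 + 24.6 + 53.4, which totals 176 million years.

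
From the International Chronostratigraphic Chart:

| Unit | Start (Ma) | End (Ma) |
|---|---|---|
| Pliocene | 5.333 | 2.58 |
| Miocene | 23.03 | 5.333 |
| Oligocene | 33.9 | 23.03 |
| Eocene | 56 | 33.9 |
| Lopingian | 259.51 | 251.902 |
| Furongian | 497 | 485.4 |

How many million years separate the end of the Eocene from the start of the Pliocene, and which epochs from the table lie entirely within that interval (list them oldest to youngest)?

End of Eocene = 33.9 Ma; start of Pliocene = 5.333 Ma.
Gap = 33.9 − 5.333 = 28.567 Myr.
Epochs wholly inside 33.9–5.333 Ma: Oligocene (33.9–23.03), Miocene (23.03–5.333).

28.567 million years; Oligocene, Miocene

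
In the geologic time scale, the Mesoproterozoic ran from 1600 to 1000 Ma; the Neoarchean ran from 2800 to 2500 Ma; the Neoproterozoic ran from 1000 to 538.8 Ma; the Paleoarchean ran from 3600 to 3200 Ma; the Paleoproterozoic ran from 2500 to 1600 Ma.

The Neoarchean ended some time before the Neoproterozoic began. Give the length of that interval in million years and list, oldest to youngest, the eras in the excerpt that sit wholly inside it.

1500 million years; Paleoproterozoic, Mesoproterozoic

End of Neoarchean = 2500 Ma; start of Neoproterozoic = 1000 Ma.
Gap = 2500 − 1000 = 1500 Myr.
Eras wholly inside 2500–1000 Ma: Paleoproterozoic (2500–1600), Mesoproterozoic (1600–1000).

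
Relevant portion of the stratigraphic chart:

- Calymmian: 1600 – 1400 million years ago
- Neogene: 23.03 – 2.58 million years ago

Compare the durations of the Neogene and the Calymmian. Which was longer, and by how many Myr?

Calymmian, by 179.55 million years

Neogene: 23.03 − 2.58 = 20.45 Myr.
Calymmian: 1600 − 1400 = 200 Myr.
Difference: 200 − 20.45 = 179.55 Myr, so the Calymmian was longer.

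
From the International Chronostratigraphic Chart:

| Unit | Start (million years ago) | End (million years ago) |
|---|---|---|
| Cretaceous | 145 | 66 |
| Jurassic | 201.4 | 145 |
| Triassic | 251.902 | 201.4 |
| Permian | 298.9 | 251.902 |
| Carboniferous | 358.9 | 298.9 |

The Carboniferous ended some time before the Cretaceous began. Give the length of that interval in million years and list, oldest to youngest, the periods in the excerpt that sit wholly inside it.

153.9 million years; Permian, Triassic, Jurassic

The Carboniferous closes at 298.9 Ma and the Cretaceous opens at 145 Ma, so the interval is 298.9 − 145 = 153.9 Myr.
A period fits inside if it starts at or after 298.9 Ma and ends at or before 145 Ma; oldest first that gives Permian, Triassic, Jurassic.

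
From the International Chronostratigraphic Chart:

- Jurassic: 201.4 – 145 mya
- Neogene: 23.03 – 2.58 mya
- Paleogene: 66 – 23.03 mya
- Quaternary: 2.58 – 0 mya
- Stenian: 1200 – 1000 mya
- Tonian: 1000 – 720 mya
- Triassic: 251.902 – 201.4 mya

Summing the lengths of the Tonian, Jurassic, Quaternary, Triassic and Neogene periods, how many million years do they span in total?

409.932 million years

Each duration: Tonian = 280; Jurassic = 56.4; Quaternary = 2.58; Triassic = 50.502; Neogene = 20.45.
Sum: 280 + 56.4 + 2.58 + 50.502 + 20.45 = 409.932 Myr.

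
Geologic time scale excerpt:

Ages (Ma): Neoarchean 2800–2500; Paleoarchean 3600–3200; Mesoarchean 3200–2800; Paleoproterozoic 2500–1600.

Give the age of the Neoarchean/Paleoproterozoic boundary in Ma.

The Neoarchean ends and the Paleoproterozoic begins at 2500 Ma.

2500 Ma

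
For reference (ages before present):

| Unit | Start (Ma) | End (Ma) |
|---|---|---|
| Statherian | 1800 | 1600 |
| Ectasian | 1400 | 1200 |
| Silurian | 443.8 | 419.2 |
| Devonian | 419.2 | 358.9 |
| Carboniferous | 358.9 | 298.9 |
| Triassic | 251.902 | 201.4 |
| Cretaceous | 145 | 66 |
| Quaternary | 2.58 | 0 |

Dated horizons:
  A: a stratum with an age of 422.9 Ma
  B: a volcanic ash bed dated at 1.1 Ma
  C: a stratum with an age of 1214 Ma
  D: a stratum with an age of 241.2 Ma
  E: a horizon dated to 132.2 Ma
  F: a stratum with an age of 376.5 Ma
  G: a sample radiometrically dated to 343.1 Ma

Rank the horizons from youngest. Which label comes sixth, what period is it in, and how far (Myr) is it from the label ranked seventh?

Smaller Ma means younger, so youngest first: B 1.1 < E 132.2 < D 241.2 < G 343.1 < F 376.5 < A 422.9 < C 1214.
Counting 6 along gives A (422.9 Ma); the excerpt puts that inside the Silurian, 443.8–419.2 Ma.
Next in line is C (1214 Ma), and 1214 − 422.9 = 791.1 Myr.

A, in the Silurian; 791.1 million years to C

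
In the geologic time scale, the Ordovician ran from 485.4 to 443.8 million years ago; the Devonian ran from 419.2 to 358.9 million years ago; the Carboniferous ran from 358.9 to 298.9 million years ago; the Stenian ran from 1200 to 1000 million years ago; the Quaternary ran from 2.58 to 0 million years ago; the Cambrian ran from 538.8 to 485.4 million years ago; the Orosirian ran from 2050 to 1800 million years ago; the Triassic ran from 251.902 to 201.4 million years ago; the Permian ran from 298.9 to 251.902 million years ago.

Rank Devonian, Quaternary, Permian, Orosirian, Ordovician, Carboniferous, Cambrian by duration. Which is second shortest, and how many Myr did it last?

Ordovician, 41.6 million years

Start − end for each: Devonian 419.2 − 358.9 = 60.3; Quaternary 2.58 − 0 = 2.58; Permian 298.9 − 251.902 = 46.998; Orosirian 2050 − 1800 = 250; Ordovician 485.4 − 443.8 = 41.6; Carboniferous 358.9 − 298.9 = 60; Cambrian 538.8 − 485.4 = 53.4.
Ranking these from shortest: Quaternary < Ordovician < Permian < Cambrian < Carboniferous < Devonian < Orosirian.
Position 2 in that ranking is Ordovician, which lasted 41.6 Myr.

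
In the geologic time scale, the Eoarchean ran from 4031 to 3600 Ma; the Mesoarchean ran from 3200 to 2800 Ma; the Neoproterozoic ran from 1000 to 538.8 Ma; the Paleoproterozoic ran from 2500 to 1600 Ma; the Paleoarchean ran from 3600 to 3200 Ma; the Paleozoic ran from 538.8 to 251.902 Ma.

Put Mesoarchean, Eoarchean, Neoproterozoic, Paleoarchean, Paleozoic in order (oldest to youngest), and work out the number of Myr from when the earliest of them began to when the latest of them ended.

Start ages (Ma): Eoarchean 4031, Paleoarchean 3600, Mesoarchean 3200, Neoproterozoic 1000, Paleozoic 538.8.
Ordered oldest to youngest: Eoarchean, Paleoarchean, Mesoarchean, Neoproterozoic, Paleozoic.
Span = 4031 − 251.902 = 3779.098 Myr.

Eoarchean → Paleoarchean → Mesoarchean → Neoproterozoic → Paleozoic; total span 3779.098 Myr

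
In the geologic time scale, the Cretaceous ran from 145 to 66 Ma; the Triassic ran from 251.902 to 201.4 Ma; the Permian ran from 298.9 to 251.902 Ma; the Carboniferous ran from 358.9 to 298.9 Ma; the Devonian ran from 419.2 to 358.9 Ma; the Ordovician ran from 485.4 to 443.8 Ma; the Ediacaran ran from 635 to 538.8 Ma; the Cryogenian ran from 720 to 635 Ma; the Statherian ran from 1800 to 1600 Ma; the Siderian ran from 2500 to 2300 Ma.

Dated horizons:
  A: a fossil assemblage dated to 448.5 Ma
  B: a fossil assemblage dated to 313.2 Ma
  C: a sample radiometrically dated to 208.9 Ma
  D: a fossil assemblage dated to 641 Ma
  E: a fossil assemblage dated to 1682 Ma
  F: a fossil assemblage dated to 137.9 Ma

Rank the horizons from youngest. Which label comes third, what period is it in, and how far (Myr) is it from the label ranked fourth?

B, in the Carboniferous; 135.3 million years to A

Sorted youngest-first by Ma: F (137.9), C (208.9), B (313.2), A (448.5), D (641), E (1682).
The third youngest is B at 313.2 Ma, which lies in 358.9–298.9 Ma: the Carboniferous.
The fourth youngest is A at 448.5 Ma; separation = |313.2 − 448.5| = 135.3 Myr.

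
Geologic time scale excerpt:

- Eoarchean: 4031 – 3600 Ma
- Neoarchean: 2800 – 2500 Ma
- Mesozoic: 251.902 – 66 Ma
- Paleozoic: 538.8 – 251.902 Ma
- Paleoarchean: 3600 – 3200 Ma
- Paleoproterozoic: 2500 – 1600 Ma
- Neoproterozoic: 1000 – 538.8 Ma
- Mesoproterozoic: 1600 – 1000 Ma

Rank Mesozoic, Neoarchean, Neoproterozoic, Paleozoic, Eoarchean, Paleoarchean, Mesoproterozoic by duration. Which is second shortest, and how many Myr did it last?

Durations: Mesozoic 185.902; Neoarchean 300; Neoproterozoic 461.2; Paleozoic 286.898; Eoarchean 431; Paleoarchean 400; Mesoproterozoic 600 Myr.
Sorted shortest-first: Mesozoic (185.902), Paleozoic (286.898), Neoarchean (300), Paleoarchean (400), Eoarchean (431), Neoproterozoic (461.2), Mesoproterozoic (600).
The second shortest is Paleozoic at 286.898 Myr.

Paleozoic, 286.898 million years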